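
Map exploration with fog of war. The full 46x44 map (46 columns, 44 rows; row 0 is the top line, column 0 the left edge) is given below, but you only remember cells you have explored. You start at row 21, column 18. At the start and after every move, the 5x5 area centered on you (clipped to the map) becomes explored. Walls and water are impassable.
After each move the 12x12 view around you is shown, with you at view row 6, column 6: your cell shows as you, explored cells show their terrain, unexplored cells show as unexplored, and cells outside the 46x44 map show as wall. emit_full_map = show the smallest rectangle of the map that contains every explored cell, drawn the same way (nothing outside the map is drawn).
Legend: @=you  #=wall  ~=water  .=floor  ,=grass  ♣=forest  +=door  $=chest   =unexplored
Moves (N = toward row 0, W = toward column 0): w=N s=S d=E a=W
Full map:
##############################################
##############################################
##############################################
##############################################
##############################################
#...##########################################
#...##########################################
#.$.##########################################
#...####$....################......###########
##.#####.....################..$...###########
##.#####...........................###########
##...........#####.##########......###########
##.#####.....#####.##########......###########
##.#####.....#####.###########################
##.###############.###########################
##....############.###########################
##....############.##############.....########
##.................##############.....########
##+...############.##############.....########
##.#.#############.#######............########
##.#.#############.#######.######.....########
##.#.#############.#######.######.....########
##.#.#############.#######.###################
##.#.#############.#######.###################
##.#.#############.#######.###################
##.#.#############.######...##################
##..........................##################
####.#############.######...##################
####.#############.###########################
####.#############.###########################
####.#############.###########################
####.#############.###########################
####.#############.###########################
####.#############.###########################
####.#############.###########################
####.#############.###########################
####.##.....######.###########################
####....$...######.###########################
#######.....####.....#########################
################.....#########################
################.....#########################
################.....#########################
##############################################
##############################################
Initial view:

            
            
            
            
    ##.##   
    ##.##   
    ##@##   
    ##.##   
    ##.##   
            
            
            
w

            
            
            
            
    ##.##   
    ##.##   
    ##@##   
    ##.##   
    ##.##   
    ##.##   
            
            

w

            
            
            
            
    ...##   
    ##.##   
    ##@##   
    ##.##   
    ##.##   
    ##.##   
    ##.##   
            

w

            
            
            
            
    ##.##   
    ...##   
    ##@##   
    ##.##   
    ##.##   
    ##.##   
    ##.##   
    ##.##   

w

            
            
            
            
    ##.##   
    ##.##   
    ..@##   
    ##.##   
    ##.##   
    ##.##   
    ##.##   
    ##.##   

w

            
            
            
            
    ##.##   
    ##.##   
    ##@##   
    ...##   
    ##.##   
    ##.##   
    ##.##   
    ##.##   

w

            
            
            
            
    ##.##   
    ##.##   
    ##@##   
    ##.##   
    ...##   
    ##.##   
    ##.##   
    ##.##   

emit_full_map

##.##
##.##
##@##
##.##
...##
##.##
##.##
##.##
##.##
##.##
##.##

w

            
            
            
            
    ##.##   
    ##.##   
    ##@##   
    ##.##   
    ##.##   
    ...##   
    ##.##   
    ##.##   

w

            
            
            
            
    ##.##   
    ##.##   
    ##@##   
    ##.##   
    ##.##   
    ##.##   
    ...##   
    ##.##   

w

            
            
            
            
    .....   
    ##.##   
    ##@##   
    ##.##   
    ##.##   
    ##.##   
    ##.##   
    ...##   

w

            
            
            
            
    #####   
    .....   
    ##@##   
    ##.##   
    ##.##   
    ##.##   
    ##.##   
    ##.##   

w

            
            
            
            
    #####   
    #####   
    ..@..   
    ##.##   
    ##.##   
    ##.##   
    ##.##   
    ##.##   

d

            
            
            
            
   ######   
   ######   
   ...@..   
   ##.###   
   ##.###   
   ##.##    
   ##.##    
   ##.##    

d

            
            
            
            
  #######   
  #######   
  ....@..   
  ##.####   
  ##.####   
  ##.##     
  ##.##     
  ##.##     

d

            
            
            
            
 ########   
 ########   
 .....@..   
 ##.#####   
 ##.#####   
 ##.##      
 ##.##      
 ##.##      

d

            
            
            
            
#########   
#########   
......@..   
##.######   
##.######   
##.##       
##.##       
##.##       

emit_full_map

#########
#########
......@..
##.######
##.######
##.##    
##.##    
##.##    
##.##    
...##    
##.##    
##.##    
##.##    
##.##    
##.##    
##.##    

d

            
            
            
            
#########   
#########   
......@..   
#.#######   
#.#######   
#.##        
#.##        
#.##        

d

            
            
            
            
#########   
#########   
......@..   
.########   
.########   
.##         
.##         
.##         

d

            
            
            
            
#########   
#########   
......@..   
#########   
#########   
##          
##          
##          

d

            
            
            
            
#########   
#########   
......@..   
#########   
#########   
#           
#           
#           

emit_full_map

#############
#############
..........@..
##.##########
##.##########
##.##        
##.##        
##.##        
##.##        
...##        
##.##        
##.##        
##.##        
##.##        
##.##        
##.##        


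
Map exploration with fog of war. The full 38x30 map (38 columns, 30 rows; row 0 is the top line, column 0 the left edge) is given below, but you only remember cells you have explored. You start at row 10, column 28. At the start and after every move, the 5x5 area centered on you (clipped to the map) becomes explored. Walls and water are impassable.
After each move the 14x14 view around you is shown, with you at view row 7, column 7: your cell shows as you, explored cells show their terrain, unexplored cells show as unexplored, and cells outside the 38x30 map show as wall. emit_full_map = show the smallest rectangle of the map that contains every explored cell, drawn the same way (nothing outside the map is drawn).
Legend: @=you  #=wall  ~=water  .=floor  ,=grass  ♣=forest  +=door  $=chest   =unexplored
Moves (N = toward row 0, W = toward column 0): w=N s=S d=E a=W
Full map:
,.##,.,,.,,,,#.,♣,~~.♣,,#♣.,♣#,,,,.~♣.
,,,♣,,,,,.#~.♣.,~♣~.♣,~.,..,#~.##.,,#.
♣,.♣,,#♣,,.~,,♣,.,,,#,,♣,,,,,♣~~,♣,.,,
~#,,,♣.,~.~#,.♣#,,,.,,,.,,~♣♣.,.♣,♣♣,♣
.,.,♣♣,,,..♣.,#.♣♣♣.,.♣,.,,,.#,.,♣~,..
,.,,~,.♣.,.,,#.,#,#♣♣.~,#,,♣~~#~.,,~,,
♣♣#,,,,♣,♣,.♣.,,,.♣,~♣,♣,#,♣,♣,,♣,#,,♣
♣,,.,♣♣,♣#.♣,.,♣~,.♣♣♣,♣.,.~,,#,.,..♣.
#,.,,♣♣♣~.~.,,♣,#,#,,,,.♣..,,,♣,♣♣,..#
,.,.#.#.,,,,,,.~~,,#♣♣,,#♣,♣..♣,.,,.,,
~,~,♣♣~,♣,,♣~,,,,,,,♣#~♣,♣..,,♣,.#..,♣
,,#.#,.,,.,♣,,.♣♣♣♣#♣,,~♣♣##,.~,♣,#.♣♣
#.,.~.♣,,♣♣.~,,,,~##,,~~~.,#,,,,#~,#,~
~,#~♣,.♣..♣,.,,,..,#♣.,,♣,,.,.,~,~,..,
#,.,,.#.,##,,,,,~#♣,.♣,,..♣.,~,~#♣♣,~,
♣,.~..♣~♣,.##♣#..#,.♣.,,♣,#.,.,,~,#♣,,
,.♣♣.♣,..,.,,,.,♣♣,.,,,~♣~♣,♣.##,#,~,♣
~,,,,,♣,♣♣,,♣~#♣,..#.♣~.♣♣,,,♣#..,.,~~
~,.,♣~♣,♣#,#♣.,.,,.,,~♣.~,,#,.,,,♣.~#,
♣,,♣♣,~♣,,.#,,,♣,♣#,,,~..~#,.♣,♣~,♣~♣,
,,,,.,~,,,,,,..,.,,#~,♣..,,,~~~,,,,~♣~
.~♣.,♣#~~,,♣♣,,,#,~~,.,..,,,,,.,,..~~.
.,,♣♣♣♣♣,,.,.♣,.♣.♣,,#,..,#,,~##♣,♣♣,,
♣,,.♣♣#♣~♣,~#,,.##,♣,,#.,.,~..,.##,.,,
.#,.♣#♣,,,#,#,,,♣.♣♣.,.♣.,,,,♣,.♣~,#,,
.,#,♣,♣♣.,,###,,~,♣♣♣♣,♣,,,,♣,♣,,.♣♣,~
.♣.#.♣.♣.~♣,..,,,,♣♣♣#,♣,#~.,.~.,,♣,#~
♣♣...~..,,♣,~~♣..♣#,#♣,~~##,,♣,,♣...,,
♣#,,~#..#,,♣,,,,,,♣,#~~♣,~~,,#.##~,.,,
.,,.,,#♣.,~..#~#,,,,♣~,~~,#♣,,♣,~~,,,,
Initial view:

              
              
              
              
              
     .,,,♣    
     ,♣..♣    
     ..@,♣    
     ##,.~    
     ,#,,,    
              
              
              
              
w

              
              
              
              
              
     .~,,#    
     .,,,♣    
     ,♣@.♣    
     ..,,♣    
     ##,.~    
     ,#,,,    
              
              
              

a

              
              
              
              
              
     ,.~,,#   
     ..,,,♣   
     ♣,@..♣   
     ♣..,,♣   
     ♣##,.~   
      ,#,,,   
              
              
              

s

              
              
              
              
     ,.~,,#   
     ..,,,♣   
     ♣,♣..♣   
     ♣.@,,♣   
     ♣##,.~   
     .,#,,,   
              
              
              
              

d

              
              
              
              
    ,.~,,#    
    ..,,,♣    
    ♣,♣..♣    
    ♣..@,♣    
    ♣##,.~    
    .,#,,,    
              
              
              
              

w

              
              
              
              
              
    ,.~,,#    
    ..,,,♣    
    ♣,♣@.♣    
    ♣..,,♣    
    ♣##,.~    
    .,#,,,    
              
              
              

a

              
              
              
              
              
     ,.~,,#   
     ..,,,♣   
     ♣,@..♣   
     ♣..,,♣   
     ♣##,.~   
     .,#,,,   
              
              
              

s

              
              
              
              
     ,.~,,#   
     ..,,,♣   
     ♣,♣..♣   
     ♣.@,,♣   
     ♣##,.~   
     .,#,,,   
              
              
              
              

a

              
              
              
              
      ,.~,,#  
     ♣..,,,♣  
     #♣,♣..♣  
     ,♣@.,,♣  
     ♣♣##,.~  
     ~.,#,,,  
              
              
              
              

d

              
              
              
              
     ,.~,,#   
    ♣..,,,♣   
    #♣,♣..♣   
    ,♣.@,,♣   
    ♣♣##,.~   
    ~.,#,,,   
              
              
              
              

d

              
              
              
              
    ,.~,,#    
   ♣..,,,♣    
   #♣,♣..♣    
   ,♣..@,♣    
   ♣♣##,.~    
   ~.,#,,,    
              
              
              
              

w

              
              
              
              
              
    ,.~,,#    
   ♣..,,,♣    
   #♣,♣@.♣    
   ,♣..,,♣    
   ♣♣##,.~    
   ~.,#,,,    
              
              
              

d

              
              
              
              
              
   ,.~,,#,    
  ♣..,,,♣,    
  #♣,♣.@♣,    
  ,♣..,,♣,    
  ♣♣##,.~,    
  ~.,#,,,     
              
              
              

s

              
              
              
              
   ,.~,,#,    
  ♣..,,,♣,    
  #♣,♣..♣,    
  ,♣..,@♣,    
  ♣♣##,.~,    
  ~.,#,,,,    
              
              
              
              

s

              
              
              
   ,.~,,#,    
  ♣..,,,♣,    
  #♣,♣..♣,    
  ,♣..,,♣,    
  ♣♣##,@~,    
  ~.,#,,,,    
     .,.,~    
              
              
              
              

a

              
              
              
    ,.~,,#,   
   ♣..,,,♣,   
   #♣,♣..♣,   
   ,♣..,,♣,   
   ♣♣##@.~,   
   ~.,#,,,,   
     ,.,.,~   
              
              
              
              

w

              
              
              
              
    ,.~,,#,   
   ♣..,,,♣,   
   #♣,♣..♣,   
   ,♣..@,♣,   
   ♣♣##,.~,   
   ~.,#,,,,   
     ,.,.,~   
              
              
              

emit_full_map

 ,.~,,#,
♣..,,,♣,
#♣,♣..♣,
,♣..@,♣,
♣♣##,.~,
~.,#,,,,
  ,.,.,~

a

              
              
              
              
     ,.~,,#,  
    ♣..,,,♣,  
    #♣,♣..♣,  
    ,♣.@,,♣,  
    ♣♣##,.~,  
    ~.,#,,,,  
      ,.,.,~  
              
              
              

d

              
              
              
              
    ,.~,,#,   
   ♣..,,,♣,   
   #♣,♣..♣,   
   ,♣..@,♣,   
   ♣♣##,.~,   
   ~.,#,,,,   
     ,.,.,~   
              
              
              

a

              
              
              
              
     ,.~,,#,  
    ♣..,,,♣,  
    #♣,♣..♣,  
    ,♣.@,,♣,  
    ♣♣##,.~,  
    ~.,#,,,,  
      ,.,.,~  
              
              
              

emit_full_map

 ,.~,,#,
♣..,,,♣,
#♣,♣..♣,
,♣.@,,♣,
♣♣##,.~,
~.,#,,,,
  ,.,.,~


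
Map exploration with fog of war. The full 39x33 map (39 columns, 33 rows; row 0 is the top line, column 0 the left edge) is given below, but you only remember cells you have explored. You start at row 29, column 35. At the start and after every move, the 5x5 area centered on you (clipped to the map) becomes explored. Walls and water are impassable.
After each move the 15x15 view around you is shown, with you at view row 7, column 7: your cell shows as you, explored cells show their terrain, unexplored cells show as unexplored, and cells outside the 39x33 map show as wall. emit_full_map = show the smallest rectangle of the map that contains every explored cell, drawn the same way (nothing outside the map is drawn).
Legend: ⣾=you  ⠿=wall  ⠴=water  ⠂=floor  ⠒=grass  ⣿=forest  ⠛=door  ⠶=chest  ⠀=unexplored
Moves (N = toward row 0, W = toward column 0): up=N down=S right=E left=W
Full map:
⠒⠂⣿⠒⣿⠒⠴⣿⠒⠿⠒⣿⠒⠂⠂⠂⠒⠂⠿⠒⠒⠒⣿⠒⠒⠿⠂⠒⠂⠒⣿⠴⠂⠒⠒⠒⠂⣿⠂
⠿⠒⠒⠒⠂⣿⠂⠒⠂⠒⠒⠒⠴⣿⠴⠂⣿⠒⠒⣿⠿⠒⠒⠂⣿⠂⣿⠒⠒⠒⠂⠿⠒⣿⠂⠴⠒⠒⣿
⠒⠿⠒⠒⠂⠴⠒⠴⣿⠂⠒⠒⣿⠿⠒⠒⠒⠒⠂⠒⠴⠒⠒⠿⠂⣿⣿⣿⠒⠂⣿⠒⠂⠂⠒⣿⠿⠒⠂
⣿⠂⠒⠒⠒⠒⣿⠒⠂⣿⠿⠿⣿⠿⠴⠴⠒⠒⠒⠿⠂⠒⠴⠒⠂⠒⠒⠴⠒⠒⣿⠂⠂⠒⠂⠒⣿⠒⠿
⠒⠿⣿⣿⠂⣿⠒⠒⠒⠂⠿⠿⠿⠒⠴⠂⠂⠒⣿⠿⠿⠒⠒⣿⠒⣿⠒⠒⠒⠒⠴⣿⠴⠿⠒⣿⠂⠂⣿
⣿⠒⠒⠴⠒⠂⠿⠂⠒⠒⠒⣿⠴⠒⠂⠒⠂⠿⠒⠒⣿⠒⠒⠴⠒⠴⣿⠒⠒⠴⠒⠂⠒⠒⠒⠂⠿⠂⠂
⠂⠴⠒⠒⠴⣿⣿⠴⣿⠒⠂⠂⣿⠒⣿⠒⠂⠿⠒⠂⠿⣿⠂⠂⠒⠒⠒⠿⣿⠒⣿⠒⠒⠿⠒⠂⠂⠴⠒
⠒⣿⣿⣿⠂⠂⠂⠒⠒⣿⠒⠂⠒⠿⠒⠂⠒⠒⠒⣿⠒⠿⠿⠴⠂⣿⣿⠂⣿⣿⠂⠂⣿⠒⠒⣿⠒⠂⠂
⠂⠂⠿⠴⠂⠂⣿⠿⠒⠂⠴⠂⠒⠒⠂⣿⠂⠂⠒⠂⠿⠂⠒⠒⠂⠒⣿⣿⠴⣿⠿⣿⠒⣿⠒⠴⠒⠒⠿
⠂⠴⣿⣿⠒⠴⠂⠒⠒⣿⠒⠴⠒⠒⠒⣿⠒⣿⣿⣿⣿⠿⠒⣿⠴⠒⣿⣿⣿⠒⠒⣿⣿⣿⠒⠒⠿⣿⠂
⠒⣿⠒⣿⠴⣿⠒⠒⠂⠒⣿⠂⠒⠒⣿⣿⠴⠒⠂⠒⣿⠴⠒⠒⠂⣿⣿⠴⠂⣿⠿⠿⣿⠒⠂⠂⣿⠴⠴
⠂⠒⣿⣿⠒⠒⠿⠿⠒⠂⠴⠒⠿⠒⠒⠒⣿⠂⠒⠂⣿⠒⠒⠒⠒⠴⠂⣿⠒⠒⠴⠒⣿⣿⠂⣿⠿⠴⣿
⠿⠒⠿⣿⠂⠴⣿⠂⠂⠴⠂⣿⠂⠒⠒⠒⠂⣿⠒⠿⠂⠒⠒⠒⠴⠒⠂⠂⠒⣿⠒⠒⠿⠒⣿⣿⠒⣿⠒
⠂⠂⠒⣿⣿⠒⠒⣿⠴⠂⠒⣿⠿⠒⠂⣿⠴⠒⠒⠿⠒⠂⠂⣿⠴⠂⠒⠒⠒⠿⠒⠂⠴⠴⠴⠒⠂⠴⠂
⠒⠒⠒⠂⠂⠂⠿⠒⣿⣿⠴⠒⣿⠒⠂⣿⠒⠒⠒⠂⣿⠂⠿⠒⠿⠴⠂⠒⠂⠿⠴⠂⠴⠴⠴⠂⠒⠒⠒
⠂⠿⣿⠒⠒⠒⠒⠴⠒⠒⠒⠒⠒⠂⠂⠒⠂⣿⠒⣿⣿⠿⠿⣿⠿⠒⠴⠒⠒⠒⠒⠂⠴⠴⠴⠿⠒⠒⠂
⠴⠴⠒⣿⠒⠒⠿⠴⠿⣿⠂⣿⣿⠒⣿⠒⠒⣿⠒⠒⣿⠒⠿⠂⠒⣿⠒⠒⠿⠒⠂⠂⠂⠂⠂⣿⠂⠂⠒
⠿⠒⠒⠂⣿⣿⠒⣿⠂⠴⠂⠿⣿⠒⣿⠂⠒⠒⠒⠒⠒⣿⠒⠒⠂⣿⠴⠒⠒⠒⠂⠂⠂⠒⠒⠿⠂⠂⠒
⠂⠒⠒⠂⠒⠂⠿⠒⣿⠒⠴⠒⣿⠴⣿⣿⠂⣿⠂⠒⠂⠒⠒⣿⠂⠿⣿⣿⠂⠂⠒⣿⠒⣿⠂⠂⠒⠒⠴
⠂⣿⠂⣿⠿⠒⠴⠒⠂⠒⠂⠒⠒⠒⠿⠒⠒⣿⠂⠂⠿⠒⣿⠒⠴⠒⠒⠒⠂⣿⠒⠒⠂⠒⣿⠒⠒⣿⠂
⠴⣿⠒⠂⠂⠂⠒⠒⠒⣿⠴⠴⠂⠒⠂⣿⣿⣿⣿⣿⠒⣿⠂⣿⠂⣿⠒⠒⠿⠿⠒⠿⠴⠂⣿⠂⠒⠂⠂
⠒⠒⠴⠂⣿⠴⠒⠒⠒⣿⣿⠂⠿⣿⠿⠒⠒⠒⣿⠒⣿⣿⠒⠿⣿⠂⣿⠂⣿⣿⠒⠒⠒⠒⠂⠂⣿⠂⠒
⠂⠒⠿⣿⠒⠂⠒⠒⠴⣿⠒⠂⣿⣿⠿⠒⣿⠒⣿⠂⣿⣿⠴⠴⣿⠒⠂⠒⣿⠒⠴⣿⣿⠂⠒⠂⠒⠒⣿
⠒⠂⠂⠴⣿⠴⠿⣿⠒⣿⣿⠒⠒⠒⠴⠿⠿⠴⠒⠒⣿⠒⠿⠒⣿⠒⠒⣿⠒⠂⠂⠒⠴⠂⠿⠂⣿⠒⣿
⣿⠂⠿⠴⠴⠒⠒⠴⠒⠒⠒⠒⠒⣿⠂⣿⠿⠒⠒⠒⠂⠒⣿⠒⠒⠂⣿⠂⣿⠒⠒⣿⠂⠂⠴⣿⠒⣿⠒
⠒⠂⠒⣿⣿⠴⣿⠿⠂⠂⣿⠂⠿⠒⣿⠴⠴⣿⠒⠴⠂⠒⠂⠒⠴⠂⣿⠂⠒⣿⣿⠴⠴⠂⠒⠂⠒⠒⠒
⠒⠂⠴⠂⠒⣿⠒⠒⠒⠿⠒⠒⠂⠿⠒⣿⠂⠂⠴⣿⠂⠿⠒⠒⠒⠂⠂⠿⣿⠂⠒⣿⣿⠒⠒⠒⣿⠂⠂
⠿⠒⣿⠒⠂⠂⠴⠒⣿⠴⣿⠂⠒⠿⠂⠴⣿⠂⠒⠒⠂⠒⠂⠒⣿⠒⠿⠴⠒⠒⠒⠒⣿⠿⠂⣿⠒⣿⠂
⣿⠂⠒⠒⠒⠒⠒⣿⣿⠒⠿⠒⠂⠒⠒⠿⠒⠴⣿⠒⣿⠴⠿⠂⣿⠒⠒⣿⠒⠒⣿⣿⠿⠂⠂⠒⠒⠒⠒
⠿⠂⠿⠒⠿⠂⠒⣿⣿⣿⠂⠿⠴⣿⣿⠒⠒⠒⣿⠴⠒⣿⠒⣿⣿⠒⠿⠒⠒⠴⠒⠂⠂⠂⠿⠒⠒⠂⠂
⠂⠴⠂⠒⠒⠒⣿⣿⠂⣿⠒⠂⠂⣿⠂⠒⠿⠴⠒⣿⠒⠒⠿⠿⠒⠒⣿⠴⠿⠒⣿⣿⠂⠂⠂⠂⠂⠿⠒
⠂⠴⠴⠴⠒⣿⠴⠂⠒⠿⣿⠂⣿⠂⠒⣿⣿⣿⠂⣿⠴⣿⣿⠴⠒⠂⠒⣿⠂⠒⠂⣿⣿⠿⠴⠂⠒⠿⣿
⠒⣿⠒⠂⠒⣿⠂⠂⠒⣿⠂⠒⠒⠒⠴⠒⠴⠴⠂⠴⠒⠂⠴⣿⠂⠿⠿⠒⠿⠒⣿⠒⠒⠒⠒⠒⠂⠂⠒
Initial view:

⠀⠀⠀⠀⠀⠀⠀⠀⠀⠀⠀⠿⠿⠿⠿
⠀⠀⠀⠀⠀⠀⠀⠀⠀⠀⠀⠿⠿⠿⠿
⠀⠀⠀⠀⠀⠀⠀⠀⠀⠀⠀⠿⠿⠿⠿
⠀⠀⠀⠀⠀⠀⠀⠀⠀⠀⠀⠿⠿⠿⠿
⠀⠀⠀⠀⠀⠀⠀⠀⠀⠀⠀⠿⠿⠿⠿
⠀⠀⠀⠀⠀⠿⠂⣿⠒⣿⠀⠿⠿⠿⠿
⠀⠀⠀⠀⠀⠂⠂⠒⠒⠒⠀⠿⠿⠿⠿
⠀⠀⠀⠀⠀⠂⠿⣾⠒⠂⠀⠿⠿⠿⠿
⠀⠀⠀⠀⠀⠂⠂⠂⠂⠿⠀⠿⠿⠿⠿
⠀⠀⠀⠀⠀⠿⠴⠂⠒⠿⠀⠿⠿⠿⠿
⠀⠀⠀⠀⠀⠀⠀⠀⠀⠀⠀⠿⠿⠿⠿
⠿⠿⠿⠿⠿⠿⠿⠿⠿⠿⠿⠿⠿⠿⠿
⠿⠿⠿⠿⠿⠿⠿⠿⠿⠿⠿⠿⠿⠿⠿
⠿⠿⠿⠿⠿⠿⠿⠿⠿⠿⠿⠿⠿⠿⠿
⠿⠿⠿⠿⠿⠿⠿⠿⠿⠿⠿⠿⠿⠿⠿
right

⠀⠀⠀⠀⠀⠀⠀⠀⠀⠀⠿⠿⠿⠿⠿
⠀⠀⠀⠀⠀⠀⠀⠀⠀⠀⠿⠿⠿⠿⠿
⠀⠀⠀⠀⠀⠀⠀⠀⠀⠀⠿⠿⠿⠿⠿
⠀⠀⠀⠀⠀⠀⠀⠀⠀⠀⠿⠿⠿⠿⠿
⠀⠀⠀⠀⠀⠀⠀⠀⠀⠀⠿⠿⠿⠿⠿
⠀⠀⠀⠀⠿⠂⣿⠒⣿⠂⠿⠿⠿⠿⠿
⠀⠀⠀⠀⠂⠂⠒⠒⠒⠒⠿⠿⠿⠿⠿
⠀⠀⠀⠀⠂⠿⠒⣾⠂⠂⠿⠿⠿⠿⠿
⠀⠀⠀⠀⠂⠂⠂⠂⠿⠒⠿⠿⠿⠿⠿
⠀⠀⠀⠀⠿⠴⠂⠒⠿⣿⠿⠿⠿⠿⠿
⠀⠀⠀⠀⠀⠀⠀⠀⠀⠀⠿⠿⠿⠿⠿
⠿⠿⠿⠿⠿⠿⠿⠿⠿⠿⠿⠿⠿⠿⠿
⠿⠿⠿⠿⠿⠿⠿⠿⠿⠿⠿⠿⠿⠿⠿
⠿⠿⠿⠿⠿⠿⠿⠿⠿⠿⠿⠿⠿⠿⠿
⠿⠿⠿⠿⠿⠿⠿⠿⠿⠿⠿⠿⠿⠿⠿

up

⠀⠀⠀⠀⠀⠀⠀⠀⠀⠀⠿⠿⠿⠿⠿
⠀⠀⠀⠀⠀⠀⠀⠀⠀⠀⠿⠿⠿⠿⠿
⠀⠀⠀⠀⠀⠀⠀⠀⠀⠀⠿⠿⠿⠿⠿
⠀⠀⠀⠀⠀⠀⠀⠀⠀⠀⠿⠿⠿⠿⠿
⠀⠀⠀⠀⠀⠀⠀⠀⠀⠀⠿⠿⠿⠿⠿
⠀⠀⠀⠀⠀⠒⠒⣿⠂⠂⠿⠿⠿⠿⠿
⠀⠀⠀⠀⠿⠂⣿⠒⣿⠂⠿⠿⠿⠿⠿
⠀⠀⠀⠀⠂⠂⠒⣾⠒⠒⠿⠿⠿⠿⠿
⠀⠀⠀⠀⠂⠿⠒⠒⠂⠂⠿⠿⠿⠿⠿
⠀⠀⠀⠀⠂⠂⠂⠂⠿⠒⠿⠿⠿⠿⠿
⠀⠀⠀⠀⠿⠴⠂⠒⠿⣿⠿⠿⠿⠿⠿
⠀⠀⠀⠀⠀⠀⠀⠀⠀⠀⠿⠿⠿⠿⠿
⠿⠿⠿⠿⠿⠿⠿⠿⠿⠿⠿⠿⠿⠿⠿
⠿⠿⠿⠿⠿⠿⠿⠿⠿⠿⠿⠿⠿⠿⠿
⠿⠿⠿⠿⠿⠿⠿⠿⠿⠿⠿⠿⠿⠿⠿

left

⠀⠀⠀⠀⠀⠀⠀⠀⠀⠀⠀⠿⠿⠿⠿
⠀⠀⠀⠀⠀⠀⠀⠀⠀⠀⠀⠿⠿⠿⠿
⠀⠀⠀⠀⠀⠀⠀⠀⠀⠀⠀⠿⠿⠿⠿
⠀⠀⠀⠀⠀⠀⠀⠀⠀⠀⠀⠿⠿⠿⠿
⠀⠀⠀⠀⠀⠀⠀⠀⠀⠀⠀⠿⠿⠿⠿
⠀⠀⠀⠀⠀⠒⠒⠒⣿⠂⠂⠿⠿⠿⠿
⠀⠀⠀⠀⠀⠿⠂⣿⠒⣿⠂⠿⠿⠿⠿
⠀⠀⠀⠀⠀⠂⠂⣾⠒⠒⠒⠿⠿⠿⠿
⠀⠀⠀⠀⠀⠂⠿⠒⠒⠂⠂⠿⠿⠿⠿
⠀⠀⠀⠀⠀⠂⠂⠂⠂⠿⠒⠿⠿⠿⠿
⠀⠀⠀⠀⠀⠿⠴⠂⠒⠿⣿⠿⠿⠿⠿
⠀⠀⠀⠀⠀⠀⠀⠀⠀⠀⠀⠿⠿⠿⠿
⠿⠿⠿⠿⠿⠿⠿⠿⠿⠿⠿⠿⠿⠿⠿
⠿⠿⠿⠿⠿⠿⠿⠿⠿⠿⠿⠿⠿⠿⠿
⠿⠿⠿⠿⠿⠿⠿⠿⠿⠿⠿⠿⠿⠿⠿

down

⠀⠀⠀⠀⠀⠀⠀⠀⠀⠀⠀⠿⠿⠿⠿
⠀⠀⠀⠀⠀⠀⠀⠀⠀⠀⠀⠿⠿⠿⠿
⠀⠀⠀⠀⠀⠀⠀⠀⠀⠀⠀⠿⠿⠿⠿
⠀⠀⠀⠀⠀⠀⠀⠀⠀⠀⠀⠿⠿⠿⠿
⠀⠀⠀⠀⠀⠒⠒⠒⣿⠂⠂⠿⠿⠿⠿
⠀⠀⠀⠀⠀⠿⠂⣿⠒⣿⠂⠿⠿⠿⠿
⠀⠀⠀⠀⠀⠂⠂⠒⠒⠒⠒⠿⠿⠿⠿
⠀⠀⠀⠀⠀⠂⠿⣾⠒⠂⠂⠿⠿⠿⠿
⠀⠀⠀⠀⠀⠂⠂⠂⠂⠿⠒⠿⠿⠿⠿
⠀⠀⠀⠀⠀⠿⠴⠂⠒⠿⣿⠿⠿⠿⠿
⠀⠀⠀⠀⠀⠀⠀⠀⠀⠀⠀⠿⠿⠿⠿
⠿⠿⠿⠿⠿⠿⠿⠿⠿⠿⠿⠿⠿⠿⠿
⠿⠿⠿⠿⠿⠿⠿⠿⠿⠿⠿⠿⠿⠿⠿
⠿⠿⠿⠿⠿⠿⠿⠿⠿⠿⠿⠿⠿⠿⠿
⠿⠿⠿⠿⠿⠿⠿⠿⠿⠿⠿⠿⠿⠿⠿

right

⠀⠀⠀⠀⠀⠀⠀⠀⠀⠀⠿⠿⠿⠿⠿
⠀⠀⠀⠀⠀⠀⠀⠀⠀⠀⠿⠿⠿⠿⠿
⠀⠀⠀⠀⠀⠀⠀⠀⠀⠀⠿⠿⠿⠿⠿
⠀⠀⠀⠀⠀⠀⠀⠀⠀⠀⠿⠿⠿⠿⠿
⠀⠀⠀⠀⠒⠒⠒⣿⠂⠂⠿⠿⠿⠿⠿
⠀⠀⠀⠀⠿⠂⣿⠒⣿⠂⠿⠿⠿⠿⠿
⠀⠀⠀⠀⠂⠂⠒⠒⠒⠒⠿⠿⠿⠿⠿
⠀⠀⠀⠀⠂⠿⠒⣾⠂⠂⠿⠿⠿⠿⠿
⠀⠀⠀⠀⠂⠂⠂⠂⠿⠒⠿⠿⠿⠿⠿
⠀⠀⠀⠀⠿⠴⠂⠒⠿⣿⠿⠿⠿⠿⠿
⠀⠀⠀⠀⠀⠀⠀⠀⠀⠀⠿⠿⠿⠿⠿
⠿⠿⠿⠿⠿⠿⠿⠿⠿⠿⠿⠿⠿⠿⠿
⠿⠿⠿⠿⠿⠿⠿⠿⠿⠿⠿⠿⠿⠿⠿
⠿⠿⠿⠿⠿⠿⠿⠿⠿⠿⠿⠿⠿⠿⠿
⠿⠿⠿⠿⠿⠿⠿⠿⠿⠿⠿⠿⠿⠿⠿

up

⠀⠀⠀⠀⠀⠀⠀⠀⠀⠀⠿⠿⠿⠿⠿
⠀⠀⠀⠀⠀⠀⠀⠀⠀⠀⠿⠿⠿⠿⠿
⠀⠀⠀⠀⠀⠀⠀⠀⠀⠀⠿⠿⠿⠿⠿
⠀⠀⠀⠀⠀⠀⠀⠀⠀⠀⠿⠿⠿⠿⠿
⠀⠀⠀⠀⠀⠀⠀⠀⠀⠀⠿⠿⠿⠿⠿
⠀⠀⠀⠀⠒⠒⠒⣿⠂⠂⠿⠿⠿⠿⠿
⠀⠀⠀⠀⠿⠂⣿⠒⣿⠂⠿⠿⠿⠿⠿
⠀⠀⠀⠀⠂⠂⠒⣾⠒⠒⠿⠿⠿⠿⠿
⠀⠀⠀⠀⠂⠿⠒⠒⠂⠂⠿⠿⠿⠿⠿
⠀⠀⠀⠀⠂⠂⠂⠂⠿⠒⠿⠿⠿⠿⠿
⠀⠀⠀⠀⠿⠴⠂⠒⠿⣿⠿⠿⠿⠿⠿
⠀⠀⠀⠀⠀⠀⠀⠀⠀⠀⠿⠿⠿⠿⠿
⠿⠿⠿⠿⠿⠿⠿⠿⠿⠿⠿⠿⠿⠿⠿
⠿⠿⠿⠿⠿⠿⠿⠿⠿⠿⠿⠿⠿⠿⠿
⠿⠿⠿⠿⠿⠿⠿⠿⠿⠿⠿⠿⠿⠿⠿

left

⠀⠀⠀⠀⠀⠀⠀⠀⠀⠀⠀⠿⠿⠿⠿
⠀⠀⠀⠀⠀⠀⠀⠀⠀⠀⠀⠿⠿⠿⠿
⠀⠀⠀⠀⠀⠀⠀⠀⠀⠀⠀⠿⠿⠿⠿
⠀⠀⠀⠀⠀⠀⠀⠀⠀⠀⠀⠿⠿⠿⠿
⠀⠀⠀⠀⠀⠀⠀⠀⠀⠀⠀⠿⠿⠿⠿
⠀⠀⠀⠀⠀⠒⠒⠒⣿⠂⠂⠿⠿⠿⠿
⠀⠀⠀⠀⠀⠿⠂⣿⠒⣿⠂⠿⠿⠿⠿
⠀⠀⠀⠀⠀⠂⠂⣾⠒⠒⠒⠿⠿⠿⠿
⠀⠀⠀⠀⠀⠂⠿⠒⠒⠂⠂⠿⠿⠿⠿
⠀⠀⠀⠀⠀⠂⠂⠂⠂⠿⠒⠿⠿⠿⠿
⠀⠀⠀⠀⠀⠿⠴⠂⠒⠿⣿⠿⠿⠿⠿
⠀⠀⠀⠀⠀⠀⠀⠀⠀⠀⠀⠿⠿⠿⠿
⠿⠿⠿⠿⠿⠿⠿⠿⠿⠿⠿⠿⠿⠿⠿
⠿⠿⠿⠿⠿⠿⠿⠿⠿⠿⠿⠿⠿⠿⠿
⠿⠿⠿⠿⠿⠿⠿⠿⠿⠿⠿⠿⠿⠿⠿

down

⠀⠀⠀⠀⠀⠀⠀⠀⠀⠀⠀⠿⠿⠿⠿
⠀⠀⠀⠀⠀⠀⠀⠀⠀⠀⠀⠿⠿⠿⠿
⠀⠀⠀⠀⠀⠀⠀⠀⠀⠀⠀⠿⠿⠿⠿
⠀⠀⠀⠀⠀⠀⠀⠀⠀⠀⠀⠿⠿⠿⠿
⠀⠀⠀⠀⠀⠒⠒⠒⣿⠂⠂⠿⠿⠿⠿
⠀⠀⠀⠀⠀⠿⠂⣿⠒⣿⠂⠿⠿⠿⠿
⠀⠀⠀⠀⠀⠂⠂⠒⠒⠒⠒⠿⠿⠿⠿
⠀⠀⠀⠀⠀⠂⠿⣾⠒⠂⠂⠿⠿⠿⠿
⠀⠀⠀⠀⠀⠂⠂⠂⠂⠿⠒⠿⠿⠿⠿
⠀⠀⠀⠀⠀⠿⠴⠂⠒⠿⣿⠿⠿⠿⠿
⠀⠀⠀⠀⠀⠀⠀⠀⠀⠀⠀⠿⠿⠿⠿
⠿⠿⠿⠿⠿⠿⠿⠿⠿⠿⠿⠿⠿⠿⠿
⠿⠿⠿⠿⠿⠿⠿⠿⠿⠿⠿⠿⠿⠿⠿
⠿⠿⠿⠿⠿⠿⠿⠿⠿⠿⠿⠿⠿⠿⠿
⠿⠿⠿⠿⠿⠿⠿⠿⠿⠿⠿⠿⠿⠿⠿

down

⠀⠀⠀⠀⠀⠀⠀⠀⠀⠀⠀⠿⠿⠿⠿
⠀⠀⠀⠀⠀⠀⠀⠀⠀⠀⠀⠿⠿⠿⠿
⠀⠀⠀⠀⠀⠀⠀⠀⠀⠀⠀⠿⠿⠿⠿
⠀⠀⠀⠀⠀⠒⠒⠒⣿⠂⠂⠿⠿⠿⠿
⠀⠀⠀⠀⠀⠿⠂⣿⠒⣿⠂⠿⠿⠿⠿
⠀⠀⠀⠀⠀⠂⠂⠒⠒⠒⠒⠿⠿⠿⠿
⠀⠀⠀⠀⠀⠂⠿⠒⠒⠂⠂⠿⠿⠿⠿
⠀⠀⠀⠀⠀⠂⠂⣾⠂⠿⠒⠿⠿⠿⠿
⠀⠀⠀⠀⠀⠿⠴⠂⠒⠿⣿⠿⠿⠿⠿
⠀⠀⠀⠀⠀⠒⠒⠒⠂⠂⠀⠿⠿⠿⠿
⠿⠿⠿⠿⠿⠿⠿⠿⠿⠿⠿⠿⠿⠿⠿
⠿⠿⠿⠿⠿⠿⠿⠿⠿⠿⠿⠿⠿⠿⠿
⠿⠿⠿⠿⠿⠿⠿⠿⠿⠿⠿⠿⠿⠿⠿
⠿⠿⠿⠿⠿⠿⠿⠿⠿⠿⠿⠿⠿⠿⠿
⠿⠿⠿⠿⠿⠿⠿⠿⠿⠿⠿⠿⠿⠿⠿

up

⠀⠀⠀⠀⠀⠀⠀⠀⠀⠀⠀⠿⠿⠿⠿
⠀⠀⠀⠀⠀⠀⠀⠀⠀⠀⠀⠿⠿⠿⠿
⠀⠀⠀⠀⠀⠀⠀⠀⠀⠀⠀⠿⠿⠿⠿
⠀⠀⠀⠀⠀⠀⠀⠀⠀⠀⠀⠿⠿⠿⠿
⠀⠀⠀⠀⠀⠒⠒⠒⣿⠂⠂⠿⠿⠿⠿
⠀⠀⠀⠀⠀⠿⠂⣿⠒⣿⠂⠿⠿⠿⠿
⠀⠀⠀⠀⠀⠂⠂⠒⠒⠒⠒⠿⠿⠿⠿
⠀⠀⠀⠀⠀⠂⠿⣾⠒⠂⠂⠿⠿⠿⠿
⠀⠀⠀⠀⠀⠂⠂⠂⠂⠿⠒⠿⠿⠿⠿
⠀⠀⠀⠀⠀⠿⠴⠂⠒⠿⣿⠿⠿⠿⠿
⠀⠀⠀⠀⠀⠒⠒⠒⠂⠂⠀⠿⠿⠿⠿
⠿⠿⠿⠿⠿⠿⠿⠿⠿⠿⠿⠿⠿⠿⠿
⠿⠿⠿⠿⠿⠿⠿⠿⠿⠿⠿⠿⠿⠿⠿
⠿⠿⠿⠿⠿⠿⠿⠿⠿⠿⠿⠿⠿⠿⠿
⠿⠿⠿⠿⠿⠿⠿⠿⠿⠿⠿⠿⠿⠿⠿

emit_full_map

⠒⠒⠒⣿⠂⠂
⠿⠂⣿⠒⣿⠂
⠂⠂⠒⠒⠒⠒
⠂⠿⣾⠒⠂⠂
⠂⠂⠂⠂⠿⠒
⠿⠴⠂⠒⠿⣿
⠒⠒⠒⠂⠂⠀

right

⠀⠀⠀⠀⠀⠀⠀⠀⠀⠀⠿⠿⠿⠿⠿
⠀⠀⠀⠀⠀⠀⠀⠀⠀⠀⠿⠿⠿⠿⠿
⠀⠀⠀⠀⠀⠀⠀⠀⠀⠀⠿⠿⠿⠿⠿
⠀⠀⠀⠀⠀⠀⠀⠀⠀⠀⠿⠿⠿⠿⠿
⠀⠀⠀⠀⠒⠒⠒⣿⠂⠂⠿⠿⠿⠿⠿
⠀⠀⠀⠀⠿⠂⣿⠒⣿⠂⠿⠿⠿⠿⠿
⠀⠀⠀⠀⠂⠂⠒⠒⠒⠒⠿⠿⠿⠿⠿
⠀⠀⠀⠀⠂⠿⠒⣾⠂⠂⠿⠿⠿⠿⠿
⠀⠀⠀⠀⠂⠂⠂⠂⠿⠒⠿⠿⠿⠿⠿
⠀⠀⠀⠀⠿⠴⠂⠒⠿⣿⠿⠿⠿⠿⠿
⠀⠀⠀⠀⠒⠒⠒⠂⠂⠀⠿⠿⠿⠿⠿
⠿⠿⠿⠿⠿⠿⠿⠿⠿⠿⠿⠿⠿⠿⠿
⠿⠿⠿⠿⠿⠿⠿⠿⠿⠿⠿⠿⠿⠿⠿
⠿⠿⠿⠿⠿⠿⠿⠿⠿⠿⠿⠿⠿⠿⠿
⠿⠿⠿⠿⠿⠿⠿⠿⠿⠿⠿⠿⠿⠿⠿

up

⠀⠀⠀⠀⠀⠀⠀⠀⠀⠀⠿⠿⠿⠿⠿
⠀⠀⠀⠀⠀⠀⠀⠀⠀⠀⠿⠿⠿⠿⠿
⠀⠀⠀⠀⠀⠀⠀⠀⠀⠀⠿⠿⠿⠿⠿
⠀⠀⠀⠀⠀⠀⠀⠀⠀⠀⠿⠿⠿⠿⠿
⠀⠀⠀⠀⠀⠀⠀⠀⠀⠀⠿⠿⠿⠿⠿
⠀⠀⠀⠀⠒⠒⠒⣿⠂⠂⠿⠿⠿⠿⠿
⠀⠀⠀⠀⠿⠂⣿⠒⣿⠂⠿⠿⠿⠿⠿
⠀⠀⠀⠀⠂⠂⠒⣾⠒⠒⠿⠿⠿⠿⠿
⠀⠀⠀⠀⠂⠿⠒⠒⠂⠂⠿⠿⠿⠿⠿
⠀⠀⠀⠀⠂⠂⠂⠂⠿⠒⠿⠿⠿⠿⠿
⠀⠀⠀⠀⠿⠴⠂⠒⠿⣿⠿⠿⠿⠿⠿
⠀⠀⠀⠀⠒⠒⠒⠂⠂⠀⠿⠿⠿⠿⠿
⠿⠿⠿⠿⠿⠿⠿⠿⠿⠿⠿⠿⠿⠿⠿
⠿⠿⠿⠿⠿⠿⠿⠿⠿⠿⠿⠿⠿⠿⠿
⠿⠿⠿⠿⠿⠿⠿⠿⠿⠿⠿⠿⠿⠿⠿

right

⠀⠀⠀⠀⠀⠀⠀⠀⠀⠿⠿⠿⠿⠿⠿
⠀⠀⠀⠀⠀⠀⠀⠀⠀⠿⠿⠿⠿⠿⠿
⠀⠀⠀⠀⠀⠀⠀⠀⠀⠿⠿⠿⠿⠿⠿
⠀⠀⠀⠀⠀⠀⠀⠀⠀⠿⠿⠿⠿⠿⠿
⠀⠀⠀⠀⠀⠀⠀⠀⠀⠿⠿⠿⠿⠿⠿
⠀⠀⠀⠒⠒⠒⣿⠂⠂⠿⠿⠿⠿⠿⠿
⠀⠀⠀⠿⠂⣿⠒⣿⠂⠿⠿⠿⠿⠿⠿
⠀⠀⠀⠂⠂⠒⠒⣾⠒⠿⠿⠿⠿⠿⠿
⠀⠀⠀⠂⠿⠒⠒⠂⠂⠿⠿⠿⠿⠿⠿
⠀⠀⠀⠂⠂⠂⠂⠿⠒⠿⠿⠿⠿⠿⠿
⠀⠀⠀⠿⠴⠂⠒⠿⣿⠿⠿⠿⠿⠿⠿
⠀⠀⠀⠒⠒⠒⠂⠂⠀⠿⠿⠿⠿⠿⠿
⠿⠿⠿⠿⠿⠿⠿⠿⠿⠿⠿⠿⠿⠿⠿
⠿⠿⠿⠿⠿⠿⠿⠿⠿⠿⠿⠿⠿⠿⠿
⠿⠿⠿⠿⠿⠿⠿⠿⠿⠿⠿⠿⠿⠿⠿

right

⠀⠀⠀⠀⠀⠀⠀⠀⠿⠿⠿⠿⠿⠿⠿
⠀⠀⠀⠀⠀⠀⠀⠀⠿⠿⠿⠿⠿⠿⠿
⠀⠀⠀⠀⠀⠀⠀⠀⠿⠿⠿⠿⠿⠿⠿
⠀⠀⠀⠀⠀⠀⠀⠀⠿⠿⠿⠿⠿⠿⠿
⠀⠀⠀⠀⠀⠀⠀⠀⠿⠿⠿⠿⠿⠿⠿
⠀⠀⠒⠒⠒⣿⠂⠂⠿⠿⠿⠿⠿⠿⠿
⠀⠀⠿⠂⣿⠒⣿⠂⠿⠿⠿⠿⠿⠿⠿
⠀⠀⠂⠂⠒⠒⠒⣾⠿⠿⠿⠿⠿⠿⠿
⠀⠀⠂⠿⠒⠒⠂⠂⠿⠿⠿⠿⠿⠿⠿
⠀⠀⠂⠂⠂⠂⠿⠒⠿⠿⠿⠿⠿⠿⠿
⠀⠀⠿⠴⠂⠒⠿⣿⠿⠿⠿⠿⠿⠿⠿
⠀⠀⠒⠒⠒⠂⠂⠀⠿⠿⠿⠿⠿⠿⠿
⠿⠿⠿⠿⠿⠿⠿⠿⠿⠿⠿⠿⠿⠿⠿
⠿⠿⠿⠿⠿⠿⠿⠿⠿⠿⠿⠿⠿⠿⠿
⠿⠿⠿⠿⠿⠿⠿⠿⠿⠿⠿⠿⠿⠿⠿

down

⠀⠀⠀⠀⠀⠀⠀⠀⠿⠿⠿⠿⠿⠿⠿
⠀⠀⠀⠀⠀⠀⠀⠀⠿⠿⠿⠿⠿⠿⠿
⠀⠀⠀⠀⠀⠀⠀⠀⠿⠿⠿⠿⠿⠿⠿
⠀⠀⠀⠀⠀⠀⠀⠀⠿⠿⠿⠿⠿⠿⠿
⠀⠀⠒⠒⠒⣿⠂⠂⠿⠿⠿⠿⠿⠿⠿
⠀⠀⠿⠂⣿⠒⣿⠂⠿⠿⠿⠿⠿⠿⠿
⠀⠀⠂⠂⠒⠒⠒⠒⠿⠿⠿⠿⠿⠿⠿
⠀⠀⠂⠿⠒⠒⠂⣾⠿⠿⠿⠿⠿⠿⠿
⠀⠀⠂⠂⠂⠂⠿⠒⠿⠿⠿⠿⠿⠿⠿
⠀⠀⠿⠴⠂⠒⠿⣿⠿⠿⠿⠿⠿⠿⠿
⠀⠀⠒⠒⠒⠂⠂⠀⠿⠿⠿⠿⠿⠿⠿
⠿⠿⠿⠿⠿⠿⠿⠿⠿⠿⠿⠿⠿⠿⠿
⠿⠿⠿⠿⠿⠿⠿⠿⠿⠿⠿⠿⠿⠿⠿
⠿⠿⠿⠿⠿⠿⠿⠿⠿⠿⠿⠿⠿⠿⠿
⠿⠿⠿⠿⠿⠿⠿⠿⠿⠿⠿⠿⠿⠿⠿

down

⠀⠀⠀⠀⠀⠀⠀⠀⠿⠿⠿⠿⠿⠿⠿
⠀⠀⠀⠀⠀⠀⠀⠀⠿⠿⠿⠿⠿⠿⠿
⠀⠀⠀⠀⠀⠀⠀⠀⠿⠿⠿⠿⠿⠿⠿
⠀⠀⠒⠒⠒⣿⠂⠂⠿⠿⠿⠿⠿⠿⠿
⠀⠀⠿⠂⣿⠒⣿⠂⠿⠿⠿⠿⠿⠿⠿
⠀⠀⠂⠂⠒⠒⠒⠒⠿⠿⠿⠿⠿⠿⠿
⠀⠀⠂⠿⠒⠒⠂⠂⠿⠿⠿⠿⠿⠿⠿
⠀⠀⠂⠂⠂⠂⠿⣾⠿⠿⠿⠿⠿⠿⠿
⠀⠀⠿⠴⠂⠒⠿⣿⠿⠿⠿⠿⠿⠿⠿
⠀⠀⠒⠒⠒⠂⠂⠒⠿⠿⠿⠿⠿⠿⠿
⠿⠿⠿⠿⠿⠿⠿⠿⠿⠿⠿⠿⠿⠿⠿
⠿⠿⠿⠿⠿⠿⠿⠿⠿⠿⠿⠿⠿⠿⠿
⠿⠿⠿⠿⠿⠿⠿⠿⠿⠿⠿⠿⠿⠿⠿
⠿⠿⠿⠿⠿⠿⠿⠿⠿⠿⠿⠿⠿⠿⠿
⠿⠿⠿⠿⠿⠿⠿⠿⠿⠿⠿⠿⠿⠿⠿

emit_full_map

⠒⠒⠒⣿⠂⠂
⠿⠂⣿⠒⣿⠂
⠂⠂⠒⠒⠒⠒
⠂⠿⠒⠒⠂⠂
⠂⠂⠂⠂⠿⣾
⠿⠴⠂⠒⠿⣿
⠒⠒⠒⠂⠂⠒


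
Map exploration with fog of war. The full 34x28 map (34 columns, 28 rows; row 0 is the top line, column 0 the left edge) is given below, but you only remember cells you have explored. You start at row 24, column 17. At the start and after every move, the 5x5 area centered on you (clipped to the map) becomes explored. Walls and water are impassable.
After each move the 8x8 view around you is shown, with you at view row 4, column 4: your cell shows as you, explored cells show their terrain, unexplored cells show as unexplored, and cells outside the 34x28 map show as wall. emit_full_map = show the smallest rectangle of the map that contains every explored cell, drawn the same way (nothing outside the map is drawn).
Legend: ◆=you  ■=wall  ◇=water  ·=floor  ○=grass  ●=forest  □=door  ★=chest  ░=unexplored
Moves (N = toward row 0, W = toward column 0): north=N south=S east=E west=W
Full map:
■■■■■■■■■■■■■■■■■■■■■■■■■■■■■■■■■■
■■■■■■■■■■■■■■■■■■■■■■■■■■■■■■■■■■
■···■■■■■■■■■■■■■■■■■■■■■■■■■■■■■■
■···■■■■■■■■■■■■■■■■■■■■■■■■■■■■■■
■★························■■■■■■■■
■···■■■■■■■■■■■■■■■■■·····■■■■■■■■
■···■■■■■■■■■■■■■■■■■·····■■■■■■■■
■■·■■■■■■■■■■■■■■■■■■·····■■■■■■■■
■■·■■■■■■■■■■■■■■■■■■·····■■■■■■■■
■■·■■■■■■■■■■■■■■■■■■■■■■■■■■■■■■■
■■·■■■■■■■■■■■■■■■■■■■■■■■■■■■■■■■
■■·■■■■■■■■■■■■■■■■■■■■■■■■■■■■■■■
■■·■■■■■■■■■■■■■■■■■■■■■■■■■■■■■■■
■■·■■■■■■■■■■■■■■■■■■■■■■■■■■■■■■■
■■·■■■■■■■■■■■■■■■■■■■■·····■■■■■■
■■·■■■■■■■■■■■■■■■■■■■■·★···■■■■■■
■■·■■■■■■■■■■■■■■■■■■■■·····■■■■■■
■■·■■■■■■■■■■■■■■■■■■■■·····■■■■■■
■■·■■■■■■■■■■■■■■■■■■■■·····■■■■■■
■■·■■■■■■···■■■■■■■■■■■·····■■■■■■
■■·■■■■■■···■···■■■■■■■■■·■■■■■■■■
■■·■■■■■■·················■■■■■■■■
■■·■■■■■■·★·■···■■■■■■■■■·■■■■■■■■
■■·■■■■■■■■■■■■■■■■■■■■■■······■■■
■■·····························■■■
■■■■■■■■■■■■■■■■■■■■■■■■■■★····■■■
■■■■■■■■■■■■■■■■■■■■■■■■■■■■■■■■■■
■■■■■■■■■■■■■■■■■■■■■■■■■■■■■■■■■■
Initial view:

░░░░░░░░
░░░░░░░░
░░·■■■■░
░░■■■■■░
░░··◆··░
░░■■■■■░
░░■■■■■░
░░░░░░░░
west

░░░░░░░░
░░░░░░░░
░░··■■■■
░░■■■■■■
░░··◆···
░░■■■■■■
░░■■■■■■
░░░░░░░░

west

░░░░░░░░
░░░░░░░░
░░···■■■
░░■■■■■■
░░··◆···
░░■■■■■■
░░■■■■■■
░░░░░░░░

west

░░░░░░░░
░░░░░░░░
░░■···■■
░░■■■■■■
░░··◆···
░░■■■■■■
░░■■■■■■
░░░░░░░░

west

░░░░░░░░
░░░░░░░░
░░·■···■
░░■■■■■■
░░··◆···
░░■■■■■■
░░■■■■■■
░░░░░░░░

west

░░░░░░░░
░░░░░░░░
░░★·■···
░░■■■■■■
░░··◆···
░░■■■■■■
░░■■■■■■
░░░░░░░░

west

░░░░░░░░
░░░░░░░░
░░·★·■··
░░■■■■■■
░░··◆···
░░■■■■■■
░░■■■■■■
░░░░░░░░

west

░░░░░░░░
░░░░░░░░
░░■·★·■·
░░■■■■■■
░░··◆···
░░■■■■■■
░░■■■■■■
░░░░░░░░

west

░░░░░░░░
░░░░░░░░
░░■■·★·■
░░■■■■■■
░░··◆···
░░■■■■■■
░░■■■■■■
░░░░░░░░

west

░░░░░░░░
░░░░░░░░
░░■■■·★·
░░■■■■■■
░░··◆···
░░■■■■■■
░░■■■■■■
░░░░░░░░

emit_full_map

■■■·★·■···■■■■
■■■■■■■■■■■■■■
··◆···········
■■■■■■■■■■■■■■
■■■■■■■■■■■■■■

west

░░░░░░░░
░░░░░░░░
░░■■■■·★
░░■■■■■■
░░··◆···
░░■■■■■■
░░■■■■■■
░░░░░░░░

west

░░░░░░░░
░░░░░░░░
░░■■■■■·
░░■■■■■■
░░··◆···
░░■■■■■■
░░■■■■■■
░░░░░░░░

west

░░░░░░░░
░░░░░░░░
░░■■■■■■
░░■■■■■■
░░··◆···
░░■■■■■■
░░■■■■■■
░░░░░░░░

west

░░░░░░░░
░░░░░░░░
░░·■■■■■
░░·■■■■■
░░··◆···
░░■■■■■■
░░■■■■■■
░░░░░░░░

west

■░░░░░░░
■░░░░░░░
■░■·■■■■
■░■·■■■■
■░■·◆···
■░■■■■■■
■░■■■■■■
■░░░░░░░

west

■■░░░░░░
■■░░░░░░
■■■■·■■■
■■■■·■■■
■■■■◆···
■■■■■■■■
■■■■■■■■
■■░░░░░░

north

■■░░░░░░
■■░░░░░░
■■■■·■■░
■■■■·■■■
■■■■◆■■■
■■■■····
■■■■■■■■
■■■■■■■■

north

■■░░░░░░
■■░░░░░░
■■■■·■■░
■■■■·■■░
■■■■◆■■■
■■■■·■■■
■■■■····
■■■■■■■■

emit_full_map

■■·■■░░░░░░░░░░░░░░░
■■·■■░░░░░░░░░░░░░░░
■■◆■■■■■■·★·■···■■■■
■■·■■■■■■■■■■■■■■■■■
■■··················
■■■■■■■■■■■■■■■■■■■■
■■■■■■■■■■■■■■■■■■■■

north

■■░░░░░░
■■░░░░░░
■■■■·■■░
■■■■·■■░
■■■■◆■■░
■■■■·■■■
■■■■·■■■
■■■■····

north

■■░░░░░░
■■░░░░░░
■■■■·■■░
■■■■·■■░
■■■■◆■■░
■■■■·■■░
■■■■·■■■
■■■■·■■■

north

■■░░░░░░
■■░░░░░░
■■■■·■■░
■■■■·■■░
■■■■◆■■░
■■■■·■■░
■■■■·■■░
■■■■·■■■

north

■■░░░░░░
■■░░░░░░
■■■■·■■░
■■■■·■■░
■■■■◆■■░
■■■■·■■░
■■■■·■■░
■■■■·■■░

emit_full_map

■■·■■░░░░░░░░░░░░░░░
■■·■■░░░░░░░░░░░░░░░
■■◆■■░░░░░░░░░░░░░░░
■■·■■░░░░░░░░░░░░░░░
■■·■■░░░░░░░░░░░░░░░
■■·■■░░░░░░░░░░░░░░░
■■·■■■■■■·★·■···■■■■
■■·■■■■■■■■■■■■■■■■■
■■··················
■■■■■■■■■■■■■■■■■■■■
■■■■■■■■■■■■■■■■■■■■

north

■■░░░░░░
■■░░░░░░
■■■■·■■░
■■■■·■■░
■■■■◆■■░
■■■■·■■░
■■■■·■■░
■■■■·■■░

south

■■░░░░░░
■■■■·■■░
■■■■·■■░
■■■■·■■░
■■■■◆■■░
■■■■·■■░
■■■■·■■░
■■■■·■■░


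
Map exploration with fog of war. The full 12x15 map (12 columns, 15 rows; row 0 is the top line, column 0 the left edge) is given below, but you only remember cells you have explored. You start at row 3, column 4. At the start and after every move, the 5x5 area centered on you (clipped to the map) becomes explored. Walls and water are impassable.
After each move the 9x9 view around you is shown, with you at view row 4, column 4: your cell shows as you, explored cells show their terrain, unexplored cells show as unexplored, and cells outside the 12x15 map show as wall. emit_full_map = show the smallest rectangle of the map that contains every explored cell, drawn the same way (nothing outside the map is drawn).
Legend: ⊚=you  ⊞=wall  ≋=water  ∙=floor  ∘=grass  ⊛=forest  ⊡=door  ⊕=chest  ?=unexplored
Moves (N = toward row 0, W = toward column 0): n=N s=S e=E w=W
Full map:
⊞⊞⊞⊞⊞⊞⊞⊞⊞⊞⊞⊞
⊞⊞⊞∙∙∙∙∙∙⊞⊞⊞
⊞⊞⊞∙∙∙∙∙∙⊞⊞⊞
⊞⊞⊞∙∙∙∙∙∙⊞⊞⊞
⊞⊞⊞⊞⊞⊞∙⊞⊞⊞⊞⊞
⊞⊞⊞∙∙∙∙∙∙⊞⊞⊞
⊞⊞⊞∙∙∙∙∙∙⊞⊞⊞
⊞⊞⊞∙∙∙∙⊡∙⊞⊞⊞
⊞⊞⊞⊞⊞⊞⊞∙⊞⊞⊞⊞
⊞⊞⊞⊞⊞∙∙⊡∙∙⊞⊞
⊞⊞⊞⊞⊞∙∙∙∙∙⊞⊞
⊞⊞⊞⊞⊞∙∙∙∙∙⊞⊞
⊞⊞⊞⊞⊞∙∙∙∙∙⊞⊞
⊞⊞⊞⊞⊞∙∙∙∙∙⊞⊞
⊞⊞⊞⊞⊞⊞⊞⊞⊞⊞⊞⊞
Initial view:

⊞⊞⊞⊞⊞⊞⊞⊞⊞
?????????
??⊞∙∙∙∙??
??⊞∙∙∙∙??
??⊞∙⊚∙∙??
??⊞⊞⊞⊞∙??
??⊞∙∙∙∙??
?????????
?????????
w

⊞⊞⊞⊞⊞⊞⊞⊞⊞
⊞????????
⊞?⊞⊞∙∙∙∙?
⊞?⊞⊞∙∙∙∙?
⊞?⊞⊞⊚∙∙∙?
⊞?⊞⊞⊞⊞⊞∙?
⊞?⊞⊞∙∙∙∙?
⊞????????
⊞????????

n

⊞⊞⊞⊞⊞⊞⊞⊞⊞
⊞⊞⊞⊞⊞⊞⊞⊞⊞
⊞?⊞⊞⊞⊞⊞??
⊞?⊞⊞∙∙∙∙?
⊞?⊞⊞⊚∙∙∙?
⊞?⊞⊞∙∙∙∙?
⊞?⊞⊞⊞⊞⊞∙?
⊞?⊞⊞∙∙∙∙?
⊞????????

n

⊞⊞⊞⊞⊞⊞⊞⊞⊞
⊞⊞⊞⊞⊞⊞⊞⊞⊞
⊞⊞⊞⊞⊞⊞⊞⊞⊞
⊞?⊞⊞⊞⊞⊞??
⊞?⊞⊞⊚∙∙∙?
⊞?⊞⊞∙∙∙∙?
⊞?⊞⊞∙∙∙∙?
⊞?⊞⊞⊞⊞⊞∙?
⊞?⊞⊞∙∙∙∙?

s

⊞⊞⊞⊞⊞⊞⊞⊞⊞
⊞⊞⊞⊞⊞⊞⊞⊞⊞
⊞?⊞⊞⊞⊞⊞??
⊞?⊞⊞∙∙∙∙?
⊞?⊞⊞⊚∙∙∙?
⊞?⊞⊞∙∙∙∙?
⊞?⊞⊞⊞⊞⊞∙?
⊞?⊞⊞∙∙∙∙?
⊞????????

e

⊞⊞⊞⊞⊞⊞⊞⊞⊞
⊞⊞⊞⊞⊞⊞⊞⊞⊞
?⊞⊞⊞⊞⊞⊞??
?⊞⊞∙∙∙∙??
?⊞⊞∙⊚∙∙??
?⊞⊞∙∙∙∙??
?⊞⊞⊞⊞⊞∙??
?⊞⊞∙∙∙∙??
?????????

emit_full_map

⊞⊞⊞⊞⊞⊞
⊞⊞∙∙∙∙
⊞⊞∙⊚∙∙
⊞⊞∙∙∙∙
⊞⊞⊞⊞⊞∙
⊞⊞∙∙∙∙

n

⊞⊞⊞⊞⊞⊞⊞⊞⊞
⊞⊞⊞⊞⊞⊞⊞⊞⊞
⊞⊞⊞⊞⊞⊞⊞⊞⊞
?⊞⊞⊞⊞⊞⊞??
?⊞⊞∙⊚∙∙??
?⊞⊞∙∙∙∙??
?⊞⊞∙∙∙∙??
?⊞⊞⊞⊞⊞∙??
?⊞⊞∙∙∙∙??

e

⊞⊞⊞⊞⊞⊞⊞⊞⊞
⊞⊞⊞⊞⊞⊞⊞⊞⊞
⊞⊞⊞⊞⊞⊞⊞⊞⊞
⊞⊞⊞⊞⊞⊞⊞??
⊞⊞∙∙⊚∙∙??
⊞⊞∙∙∙∙∙??
⊞⊞∙∙∙∙∙??
⊞⊞⊞⊞⊞∙???
⊞⊞∙∙∙∙???

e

⊞⊞⊞⊞⊞⊞⊞⊞⊞
⊞⊞⊞⊞⊞⊞⊞⊞⊞
⊞⊞⊞⊞⊞⊞⊞⊞⊞
⊞⊞⊞⊞⊞⊞⊞??
⊞∙∙∙⊚∙∙??
⊞∙∙∙∙∙∙??
⊞∙∙∙∙∙∙??
⊞⊞⊞⊞∙????
⊞∙∙∙∙????

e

⊞⊞⊞⊞⊞⊞⊞⊞⊞
⊞⊞⊞⊞⊞⊞⊞⊞⊞
⊞⊞⊞⊞⊞⊞⊞⊞⊞
⊞⊞⊞⊞⊞⊞⊞??
∙∙∙∙⊚∙⊞??
∙∙∙∙∙∙⊞??
∙∙∙∙∙∙⊞??
⊞⊞⊞∙?????
∙∙∙∙?????

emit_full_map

⊞⊞⊞⊞⊞⊞⊞⊞⊞
⊞⊞∙∙∙∙⊚∙⊞
⊞⊞∙∙∙∙∙∙⊞
⊞⊞∙∙∙∙∙∙⊞
⊞⊞⊞⊞⊞∙???
⊞⊞∙∙∙∙???

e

⊞⊞⊞⊞⊞⊞⊞⊞⊞
⊞⊞⊞⊞⊞⊞⊞⊞⊞
⊞⊞⊞⊞⊞⊞⊞⊞⊞
⊞⊞⊞⊞⊞⊞⊞?⊞
∙∙∙∙⊚⊞⊞?⊞
∙∙∙∙∙⊞⊞?⊞
∙∙∙∙∙⊞⊞?⊞
⊞⊞∙?????⊞
∙∙∙?????⊞

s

⊞⊞⊞⊞⊞⊞⊞⊞⊞
⊞⊞⊞⊞⊞⊞⊞⊞⊞
⊞⊞⊞⊞⊞⊞⊞?⊞
∙∙∙∙∙⊞⊞?⊞
∙∙∙∙⊚⊞⊞?⊞
∙∙∙∙∙⊞⊞?⊞
⊞⊞∙⊞⊞⊞⊞?⊞
∙∙∙?????⊞
????????⊞

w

⊞⊞⊞⊞⊞⊞⊞⊞⊞
⊞⊞⊞⊞⊞⊞⊞⊞⊞
⊞⊞⊞⊞⊞⊞⊞⊞?
∙∙∙∙∙∙⊞⊞?
∙∙∙∙⊚∙⊞⊞?
∙∙∙∙∙∙⊞⊞?
⊞⊞⊞∙⊞⊞⊞⊞?
∙∙∙∙?????
?????????

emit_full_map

⊞⊞⊞⊞⊞⊞⊞⊞⊞⊞
⊞⊞∙∙∙∙∙∙⊞⊞
⊞⊞∙∙∙∙⊚∙⊞⊞
⊞⊞∙∙∙∙∙∙⊞⊞
⊞⊞⊞⊞⊞∙⊞⊞⊞⊞
⊞⊞∙∙∙∙????
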